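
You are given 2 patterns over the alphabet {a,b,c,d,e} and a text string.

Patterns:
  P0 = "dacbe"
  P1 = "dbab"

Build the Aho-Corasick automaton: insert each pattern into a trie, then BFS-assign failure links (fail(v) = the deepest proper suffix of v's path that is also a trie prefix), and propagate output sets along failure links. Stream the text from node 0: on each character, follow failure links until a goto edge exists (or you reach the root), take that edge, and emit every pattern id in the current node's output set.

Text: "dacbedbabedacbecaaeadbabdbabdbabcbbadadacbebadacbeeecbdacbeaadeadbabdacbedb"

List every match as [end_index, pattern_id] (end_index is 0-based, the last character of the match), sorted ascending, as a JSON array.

Construct AC machine:
Trie (insert patterns):
  n0 'ε': d→1
  n1 'd': a→2 b→6
  n2 'da': c→3
  n3 'dac': b→4
  n4 'dacb': e→5
  n5 'dacbe': ·  ←P0
  n6 'db': a→7
  n7 'dba': b→8
  n8 'dbab': ·  ←P1

Failure links (BFS by depth):
  fail(1) 'd': from fail(0)=0 chase 'd': 0 ⇒ 0;  out=∅∪out(0)=∅
  fail(2) 'da': from fail(1)=0 chase 'a': 0 ⇒ 0;  out=∅∪out(0)=∅
  fail(6) 'db': from fail(1)=0 chase 'b': 0 ⇒ 0;  out=∅∪out(0)=∅
  fail(3) 'dac': from fail(2)=0 chase 'c': 0 ⇒ 0;  out=∅∪out(0)=∅
  fail(7) 'dba': from fail(6)=0 chase 'a': 0 ⇒ 0;  out=∅∪out(0)=∅
  fail(4) 'dacb': from fail(3)=0 chase 'b': 0 ⇒ 0;  out=∅∪out(0)=∅
  fail(8) 'dbab': from fail(7)=0 chase 'b': 0 ⇒ 0;  out={1}∪out(0)={1}
  fail(5) 'dacbe': from fail(4)=0 chase 'e': 0 ⇒ 0;  out={0}∪out(0)={0}

Scan:
[0] read 'd'  n0⇒n1
[1] read 'a'  n1⇒n2
[2] read 'c'  n2⇒n3
[3] read 'b'  n3⇒n4
[4] read 'e'  n4⇒n5  emit P0@[0:4]
[5] read 'd'  n5⇒n1 (via fail)
[6] read 'b'  n1⇒n6
[7] read 'a'  n6⇒n7
[8] read 'b'  n7⇒n8  emit P1@[5:8]
[9] read 'e'  n8⇒n0 (via fail)
[10] read 'd'  n0⇒n1
[11] read 'a'  n1⇒n2
[12] read 'c'  n2⇒n3
[13] read 'b'  n3⇒n4
[14] read 'e'  n4⇒n5  emit P0@[10:14]
[15] read 'c'  n5⇒n0 (via fail)
[16] read 'a'  n0⇒n0
[17] read 'a'  n0⇒n0
[18] read 'e'  n0⇒n0
[19] read 'a'  n0⇒n0
[20] read 'd'  n0⇒n1
[21] read 'b'  n1⇒n6
[22] read 'a'  n6⇒n7
[23] read 'b'  n7⇒n8  emit P1@[20:23]
[24] read 'd'  n8⇒n1 (via fail)
[25] read 'b'  n1⇒n6
[26] read 'a'  n6⇒n7
[27] read 'b'  n7⇒n8  emit P1@[24:27]
[28] read 'd'  n8⇒n1 (via fail)
[29] read 'b'  n1⇒n6
[30] read 'a'  n6⇒n7
[31] read 'b'  n7⇒n8  emit P1@[28:31]
[32] read 'c'  n8⇒n0 (via fail)
[33] read 'b'  n0⇒n0
[34] read 'b'  n0⇒n0
[35] read 'a'  n0⇒n0
[36] read 'd'  n0⇒n1
[37] read 'a'  n1⇒n2
[38] read 'd'  n2⇒n1 (via fail)
[39] read 'a'  n1⇒n2
[40] read 'c'  n2⇒n3
[41] read 'b'  n3⇒n4
[42] read 'e'  n4⇒n5  emit P0@[38:42]
[43] read 'b'  n5⇒n0 (via fail)
[44] read 'a'  n0⇒n0
[45] read 'd'  n0⇒n1
[46] read 'a'  n1⇒n2
[47] read 'c'  n2⇒n3
[48] read 'b'  n3⇒n4
[49] read 'e'  n4⇒n5  emit P0@[45:49]
[50] read 'e'  n5⇒n0 (via fail)
[51] read 'e'  n0⇒n0
[52] read 'c'  n0⇒n0
[53] read 'b'  n0⇒n0
[54] read 'd'  n0⇒n1
[55] read 'a'  n1⇒n2
[56] read 'c'  n2⇒n3
[57] read 'b'  n3⇒n4
[58] read 'e'  n4⇒n5  emit P0@[54:58]
[59] read 'a'  n5⇒n0 (via fail)
[60] read 'a'  n0⇒n0
[61] read 'd'  n0⇒n1
[62] read 'e'  n1⇒n0 (via fail)
[63] read 'a'  n0⇒n0
[64] read 'd'  n0⇒n1
[65] read 'b'  n1⇒n6
[66] read 'a'  n6⇒n7
[67] read 'b'  n7⇒n8  emit P1@[64:67]
[68] read 'd'  n8⇒n1 (via fail)
[69] read 'a'  n1⇒n2
[70] read 'c'  n2⇒n3
[71] read 'b'  n3⇒n4
[72] read 'e'  n4⇒n5  emit P0@[68:72]
[73] read 'd'  n5⇒n1 (via fail)
[74] read 'b'  n1⇒n6

Matches: [[4,0],[8,1],[14,0],[23,1],[27,1],[31,1],[42,0],[49,0],[58,0],[67,1],[72,0]]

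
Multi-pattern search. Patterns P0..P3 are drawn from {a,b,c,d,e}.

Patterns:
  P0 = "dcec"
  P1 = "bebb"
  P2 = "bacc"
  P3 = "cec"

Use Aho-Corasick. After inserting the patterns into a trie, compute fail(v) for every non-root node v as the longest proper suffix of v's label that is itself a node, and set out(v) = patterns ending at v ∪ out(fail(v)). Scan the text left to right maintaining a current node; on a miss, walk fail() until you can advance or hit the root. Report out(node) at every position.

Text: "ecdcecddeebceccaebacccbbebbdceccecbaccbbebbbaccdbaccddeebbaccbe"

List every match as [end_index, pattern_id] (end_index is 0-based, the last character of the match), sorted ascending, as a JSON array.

Build automaton:
Trie nodes:
  0='ε' goto b→5 c→12 d→1
  1='d' goto c→2
  2='dc' goto e→3
  3='dce' goto c→4
  4='dcec' goto ·  ←P0
  5='b' goto a→9 e→6
  6='be' goto b→7
  7='beb' goto b→8
  8='bebb' goto ·  ←P1
  9='ba' goto c→10
  10='bac' goto c→11
  11='bacc' goto ·  ←P2
  12='c' goto e→13
  13='ce' goto c→14
  14='cec' goto ·  ←P3

Failure links (BFS by depth):
  fail(1) 'd': from fail(0)=0 chase 'd': 0 ⇒ 0;  out=∅∪out(0)=∅
  fail(5) 'b': from fail(0)=0 chase 'b': 0 ⇒ 0;  out=∅∪out(0)=∅
  fail(12) 'c': from fail(0)=0 chase 'c': 0 ⇒ 0;  out=∅∪out(0)=∅
  fail(2) 'dc': from fail(1)=0 chase 'c': 0 ⇒ 12;  out=∅∪out(12)=∅
  fail(6) 'be': from fail(5)=0 chase 'e': 0 ⇒ 0;  out=∅∪out(0)=∅
  fail(9) 'ba': from fail(5)=0 chase 'a': 0 ⇒ 0;  out=∅∪out(0)=∅
  fail(13) 'ce': from fail(12)=0 chase 'e': 0 ⇒ 0;  out=∅∪out(0)=∅
  fail(3) 'dce': from fail(2)=12 chase 'e': 12 ⇒ 13;  out=∅∪out(13)=∅
  fail(7) 'beb': from fail(6)=0 chase 'b': 0 ⇒ 5;  out=∅∪out(5)=∅
  fail(10) 'bac': from fail(9)=0 chase 'c': 0 ⇒ 12;  out=∅∪out(12)=∅
  fail(14) 'cec': from fail(13)=0 chase 'c': 0 ⇒ 12;  out={3}∪out(12)={3}
  fail(4) 'dcec': from fail(3)=13 chase 'c': 13 ⇒ 14;  out={0}∪out(14)={0,3}
  fail(8) 'bebb': from fail(7)=5 chase 'b': 5→0 ⇒ 5;  out={1}∪out(5)={1}
  fail(11) 'bacc': from fail(10)=12 chase 'c': 12→0 ⇒ 12;  out={2}∪out(12)={2}

Scan:
[0] read 'e'  n0⇒n0
[1] read 'c'  n0⇒n12
[2] read 'd'  n12⇒n1 (via fail)
[3] read 'c'  n1⇒n2
[4] read 'e'  n2⇒n3
[5] read 'c'  n3⇒n4  → match P0@[2:5],P3@[3:5]
[6] read 'd'  n4⇒n1 (via fail)
[7] read 'd'  n1⇒n1 (via fail)
[8] read 'e'  n1⇒n0 (via fail)
[9] read 'e'  n0⇒n0
[10] read 'b'  n0⇒n5
[11] read 'c'  n5⇒n12 (via fail)
[12] read 'e'  n12⇒n13
[13] read 'c'  n13⇒n14  → match P3@[11:13]
[14] read 'c'  n14⇒n12 (via fail)
[15] read 'a'  n12⇒n0 (via fail)
[16] read 'e'  n0⇒n0
[17] read 'b'  n0⇒n5
[18] read 'a'  n5⇒n9
[19] read 'c'  n9⇒n10
[20] read 'c'  n10⇒n11  → match P2@[17:20]
[21] read 'c'  n11⇒n12 (via fail)
[22] read 'b'  n12⇒n5 (via fail)
[23] read 'b'  n5⇒n5 (via fail)
[24] read 'e'  n5⇒n6
[25] read 'b'  n6⇒n7
[26] read 'b'  n7⇒n8  → match P1@[23:26]
[27] read 'd'  n8⇒n1 (via fail)
[28] read 'c'  n1⇒n2
[29] read 'e'  n2⇒n3
[30] read 'c'  n3⇒n4  → match P0@[27:30],P3@[28:30]
[31] read 'c'  n4⇒n12 (via fail)
[32] read 'e'  n12⇒n13
[33] read 'c'  n13⇒n14  → match P3@[31:33]
[34] read 'b'  n14⇒n5 (via fail)
[35] read 'a'  n5⇒n9
[36] read 'c'  n9⇒n10
[37] read 'c'  n10⇒n11  → match P2@[34:37]
[38] read 'b'  n11⇒n5 (via fail)
[39] read 'b'  n5⇒n5 (via fail)
[40] read 'e'  n5⇒n6
[41] read 'b'  n6⇒n7
[42] read 'b'  n7⇒n8  → match P1@[39:42]
[43] read 'b'  n8⇒n5 (via fail)
[44] read 'a'  n5⇒n9
[45] read 'c'  n9⇒n10
[46] read 'c'  n10⇒n11  → match P2@[43:46]
[47] read 'd'  n11⇒n1 (via fail)
[48] read 'b'  n1⇒n5 (via fail)
[49] read 'a'  n5⇒n9
[50] read 'c'  n9⇒n10
[51] read 'c'  n10⇒n11  → match P2@[48:51]
[52] read 'd'  n11⇒n1 (via fail)
[53] read 'd'  n1⇒n1 (via fail)
[54] read 'e'  n1⇒n0 (via fail)
[55] read 'e'  n0⇒n0
[56] read 'b'  n0⇒n5
[57] read 'b'  n5⇒n5 (via fail)
[58] read 'a'  n5⇒n9
[59] read 'c'  n9⇒n10
[60] read 'c'  n10⇒n11  → match P2@[57:60]
[61] read 'b'  n11⇒n5 (via fail)
[62] read 'e'  n5⇒n6

All matches (sorted): [[5,0],[5,3],[13,3],[20,2],[26,1],[30,0],[30,3],[33,3],[37,2],[42,1],[46,2],[51,2],[60,2]]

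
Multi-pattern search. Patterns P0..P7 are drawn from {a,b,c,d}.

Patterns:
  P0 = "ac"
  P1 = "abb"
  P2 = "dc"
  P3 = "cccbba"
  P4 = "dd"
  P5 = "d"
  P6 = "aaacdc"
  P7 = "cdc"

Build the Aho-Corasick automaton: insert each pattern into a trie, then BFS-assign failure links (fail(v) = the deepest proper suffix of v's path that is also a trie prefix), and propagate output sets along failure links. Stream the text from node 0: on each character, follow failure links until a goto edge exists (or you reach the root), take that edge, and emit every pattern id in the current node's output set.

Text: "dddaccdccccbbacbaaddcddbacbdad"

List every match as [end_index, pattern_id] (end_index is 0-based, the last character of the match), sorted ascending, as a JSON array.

Construct AC machine:
Trie (insert patterns):
  n0 'ε': a→1 c→7 d→5
  n1 'a': a→14 b→3 c→2
  n2 'ac': ·  [P0 ends]
  n3 'ab': b→4
  n4 'abb': ·  [P1 ends]
  n5 'd': c→6 d→13  [P5 ends]
  n6 'dc': ·  [P2 ends]
  n7 'c': c→8 d→19
  n8 'cc': c→9
  n9 'ccc': b→10
  n10 'cccb': b→11
  n11 'cccbb': a→12
  n12 'cccbba': ·  [P3 ends]
  n13 'dd': ·  [P4 ends]
  n14 'aa': a→15
  n15 'aaa': c→16
  n16 'aaac': d→17
  n17 'aaacd': c→18
  n18 'aaacdc': ·  [P6 ends]
  n19 'cd': c→20
  n20 'cdc': ·  [P7 ends]

Failure links (BFS by depth):
  n1('a'): parent n0 fail=0; on 'a' 0 → fail=0;  out ∅∪∅=∅
  n5('d'): parent n0 fail=0; on 'd' 0 → fail=0;  out {5}∪∅={5}
  n7('c'): parent n0 fail=0; on 'c' 0 → fail=0;  out ∅∪∅=∅
  n2('ac'): parent n1 fail=0; on 'c' 0 → fail=7;  out {0}∪∅={0}
  n3('ab'): parent n1 fail=0; on 'b' 0 → fail=0;  out ∅∪∅=∅
  n6('dc'): parent n5 fail=0; on 'c' 0 → fail=7;  out {2}∪∅={2}
  n8('cc'): parent n7 fail=0; on 'c' 0 → fail=7;  out ∅∪∅=∅
  n13('dd'): parent n5 fail=0; on 'd' 0 → fail=5;  out {4}∪{5}={4,5}
  n14('aa'): parent n1 fail=0; on 'a' 0 → fail=1;  out ∅∪∅=∅
  n19('cd'): parent n7 fail=0; on 'd' 0 → fail=5;  out ∅∪{5}={5}
  n4('abb'): parent n3 fail=0; on 'b' 0 → fail=0;  out {1}∪∅={1}
  n9('ccc'): parent n8 fail=7; on 'c' 7 → fail=8;  out ∅∪∅=∅
  n15('aaa'): parent n14 fail=1; on 'a' 1 → fail=14;  out ∅∪∅=∅
  n20('cdc'): parent n19 fail=5; on 'c' 5 → fail=6;  out {7}∪{2}={2,7}
  n10('cccb'): parent n9 fail=8; on 'b' 8→7→0 → fail=0;  out ∅∪∅=∅
  n16('aaac'): parent n15 fail=14; on 'c' 14→1 → fail=2;  out ∅∪{0}={0}
  n11('cccbb'): parent n10 fail=0; on 'b' 0 → fail=0;  out ∅∪∅=∅
  n17('aaacd'): parent n16 fail=2; on 'd' 2→7 → fail=19;  out ∅∪{5}={5}
  n12('cccbba'): parent n11 fail=0; on 'a' 0 → fail=1;  out {3}∪∅={3}
  n18('aaacdc'): parent n17 fail=19; on 'c' 19 → fail=20;  out {6}∪{2,7}={2,6,7}

Text stream:
[0] read 'd'  n0⇒n5  emit P5@[0:0]
[1] read 'd'  n5⇒n13  emit P4@[0:1],P5@[1:1]
[2] read 'd'  n13⇒n13 (fail-walked)  emit P4@[1:2],P5@[2:2]
[3] read 'a'  n13⇒n1 (fail-walked)
[4] read 'c'  n1⇒n2  emit P0@[3:4]
[5] read 'c'  n2⇒n8 (fail-walked)
[6] read 'd'  n8⇒n19 (fail-walked)  emit P5@[6:6]
[7] read 'c'  n19⇒n20  emit P2@[6:7],P7@[5:7]
[8] read 'c'  n20⇒n8 (fail-walked)
[9] read 'c'  n8⇒n9
[10] read 'c'  n9⇒n9 (fail-walked)
[11] read 'b'  n9⇒n10
[12] read 'b'  n10⇒n11
[13] read 'a'  n11⇒n12  emit P3@[8:13]
[14] read 'c'  n12⇒n2 (fail-walked)  emit P0@[13:14]
[15] read 'b'  n2⇒n0 (fail-walked)
[16] read 'a'  n0⇒n1
[17] read 'a'  n1⇒n14
[18] read 'd'  n14⇒n5 (fail-walked)  emit P5@[18:18]
[19] read 'd'  n5⇒n13  emit P4@[18:19],P5@[19:19]
[20] read 'c'  n13⇒n6 (fail-walked)  emit P2@[19:20]
[21] read 'd'  n6⇒n19 (fail-walked)  emit P5@[21:21]
[22] read 'd'  n19⇒n13 (fail-walked)  emit P4@[21:22],P5@[22:22]
[23] read 'b'  n13⇒n0 (fail-walked)
[24] read 'a'  n0⇒n1
[25] read 'c'  n1⇒n2  emit P0@[24:25]
[26] read 'b'  n2⇒n0 (fail-walked)
[27] read 'd'  n0⇒n5  emit P5@[27:27]
[28] read 'a'  n5⇒n1 (fail-walked)
[29] read 'd'  n1⇒n5 (fail-walked)  emit P5@[29:29]

Matches: [[0,5],[1,4],[1,5],[2,4],[2,5],[4,0],[6,5],[7,2],[7,7],[13,3],[14,0],[18,5],[19,4],[19,5],[20,2],[21,5],[22,4],[22,5],[25,0],[27,5],[29,5]]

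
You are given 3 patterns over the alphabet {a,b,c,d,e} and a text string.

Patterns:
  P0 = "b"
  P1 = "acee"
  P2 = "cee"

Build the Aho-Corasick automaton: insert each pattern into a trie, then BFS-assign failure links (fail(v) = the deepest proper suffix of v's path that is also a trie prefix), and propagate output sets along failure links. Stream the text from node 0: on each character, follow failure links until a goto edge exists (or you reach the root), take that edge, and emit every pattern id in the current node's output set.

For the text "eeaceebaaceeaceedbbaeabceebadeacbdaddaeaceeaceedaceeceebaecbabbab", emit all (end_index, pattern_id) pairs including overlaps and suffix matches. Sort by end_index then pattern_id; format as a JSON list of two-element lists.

Build automaton:
Trie (insert patterns):
  0='ε' goto a→2 b→1 c→6
  1='b' goto ·  [P0 ends]
  2='a' goto c→3
  3='ac' goto e→4
  4='ace' goto e→5
  5='acee' goto ·  [P1 ends]
  6='c' goto e→7
  7='ce' goto e→8
  8='cee' goto ·  [P2 ends]

BFS fail/out derivation:
  fail(1) 'b': from fail(0)=0 chase 'b': 0 ⇒ 0;  out={0}∪out(0)={0}
  fail(2) 'a': from fail(0)=0 chase 'a': 0 ⇒ 0;  out=∅∪out(0)=∅
  fail(6) 'c': from fail(0)=0 chase 'c': 0 ⇒ 0;  out=∅∪out(0)=∅
  fail(3) 'ac': from fail(2)=0 chase 'c': 0 ⇒ 6;  out=∅∪out(6)=∅
  fail(7) 'ce': from fail(6)=0 chase 'e': 0 ⇒ 0;  out=∅∪out(0)=∅
  fail(4) 'ace': from fail(3)=6 chase 'e': 6 ⇒ 7;  out=∅∪out(7)=∅
  fail(8) 'cee': from fail(7)=0 chase 'e': 0 ⇒ 0;  out={2}∪out(0)={2}
  fail(5) 'acee': from fail(4)=7 chase 'e': 7 ⇒ 8;  out={1}∪out(8)={1,2}

Scan:
pos 0 'e': at 0
pos 1 'e': at 0
pos 2 'a': at 2
pos 3 'c': at 3
pos 4 'e': at 4
pos 5 'e': at 5  → match P1@[2:5],P2@[3:5]
pos 6 'b': at 1 (via fail)  → match P0@[6:6]
pos 7 'a': at 2 (via fail)
pos 8 'a': at 2 (via fail)
pos 9 'c': at 3
pos 10 'e': at 4
pos 11 'e': at 5  → match P1@[8:11],P2@[9:11]
pos 12 'a': at 2 (via fail)
pos 13 'c': at 3
pos 14 'e': at 4
pos 15 'e': at 5  → match P1@[12:15],P2@[13:15]
pos 16 'd': at 0 (via fail)
pos 17 'b': at 1  → match P0@[17:17]
pos 18 'b': at 1 (via fail)  → match P0@[18:18]
pos 19 'a': at 2 (via fail)
pos 20 'e': at 0 (via fail)
pos 21 'a': at 2
pos 22 'b': at 1 (via fail)  → match P0@[22:22]
pos 23 'c': at 6 (via fail)
pos 24 'e': at 7
pos 25 'e': at 8  → match P2@[23:25]
pos 26 'b': at 1 (via fail)  → match P0@[26:26]
pos 27 'a': at 2 (via fail)
pos 28 'd': at 0 (via fail)
pos 29 'e': at 0
pos 30 'a': at 2
pos 31 'c': at 3
pos 32 'b': at 1 (via fail)  → match P0@[32:32]
pos 33 'd': at 0 (via fail)
pos 34 'a': at 2
pos 35 'd': at 0 (via fail)
pos 36 'd': at 0
pos 37 'a': at 2
pos 38 'e': at 0 (via fail)
pos 39 'a': at 2
pos 40 'c': at 3
pos 41 'e': at 4
pos 42 'e': at 5  → match P1@[39:42],P2@[40:42]
pos 43 'a': at 2 (via fail)
pos 44 'c': at 3
pos 45 'e': at 4
pos 46 'e': at 5  → match P1@[43:46],P2@[44:46]
pos 47 'd': at 0 (via fail)
pos 48 'a': at 2
pos 49 'c': at 3
pos 50 'e': at 4
pos 51 'e': at 5  → match P1@[48:51],P2@[49:51]
pos 52 'c': at 6 (via fail)
pos 53 'e': at 7
pos 54 'e': at 8  → match P2@[52:54]
pos 55 'b': at 1 (via fail)  → match P0@[55:55]
pos 56 'a': at 2 (via fail)
pos 57 'e': at 0 (via fail)
pos 58 'c': at 6
pos 59 'b': at 1 (via fail)  → match P0@[59:59]
pos 60 'a': at 2 (via fail)
pos 61 'b': at 1 (via fail)  → match P0@[61:61]
pos 62 'b': at 1 (via fail)  → match P0@[62:62]
pos 63 'a': at 2 (via fail)
pos 64 'b': at 1 (via fail)  → match P0@[64:64]

Result: [[5,1],[5,2],[6,0],[11,1],[11,2],[15,1],[15,2],[17,0],[18,0],[22,0],[25,2],[26,0],[32,0],[42,1],[42,2],[46,1],[46,2],[51,1],[51,2],[54,2],[55,0],[59,0],[61,0],[62,0],[64,0]]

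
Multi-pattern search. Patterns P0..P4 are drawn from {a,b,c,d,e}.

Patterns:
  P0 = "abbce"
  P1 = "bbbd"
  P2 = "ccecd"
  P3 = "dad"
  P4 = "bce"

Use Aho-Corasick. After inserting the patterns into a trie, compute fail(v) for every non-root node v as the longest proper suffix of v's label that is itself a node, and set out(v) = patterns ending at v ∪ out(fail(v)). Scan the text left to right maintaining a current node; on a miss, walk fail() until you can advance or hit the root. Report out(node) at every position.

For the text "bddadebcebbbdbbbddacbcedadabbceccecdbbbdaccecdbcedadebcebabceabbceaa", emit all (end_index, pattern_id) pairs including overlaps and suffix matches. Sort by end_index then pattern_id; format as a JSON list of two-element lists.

Build automaton:
Trie (insert patterns):
  0='ε' goto a→1 b→6 c→10 d→15
  1='a' goto b→2
  2='ab' goto b→3
  3='abb' goto c→4
  4='abbc' goto e→5
  5='abbce' goto ·  [P0 ends]
  6='b' goto b→7 c→18
  7='bb' goto b→8
  8='bbb' goto d→9
  9='bbbd' goto ·  [P1 ends]
  10='c' goto c→11
  11='cc' goto e→12
  12='cce' goto c→13
  13='ccec' goto d→14
  14='ccecd' goto ·  [P2 ends]
  15='d' goto a→16
  16='da' goto d→17
  17='dad' goto ·  [P3 ends]
  18='bc' goto e→19
  19='bce' goto ·  [P4 ends]

Failure links (BFS by depth):
  n1('a'): parent n0 fail=0; on 'a' 0 → fail=0;  out ∅∪∅=∅
  n6('b'): parent n0 fail=0; on 'b' 0 → fail=0;  out ∅∪∅=∅
  n10('c'): parent n0 fail=0; on 'c' 0 → fail=0;  out ∅∪∅=∅
  n15('d'): parent n0 fail=0; on 'd' 0 → fail=0;  out ∅∪∅=∅
  n2('ab'): parent n1 fail=0; on 'b' 0 → fail=6;  out ∅∪∅=∅
  n7('bb'): parent n6 fail=0; on 'b' 0 → fail=6;  out ∅∪∅=∅
  n11('cc'): parent n10 fail=0; on 'c' 0 → fail=10;  out ∅∪∅=∅
  n16('da'): parent n15 fail=0; on 'a' 0 → fail=1;  out ∅∪∅=∅
  n18('bc'): parent n6 fail=0; on 'c' 0 → fail=10;  out ∅∪∅=∅
  n3('abb'): parent n2 fail=6; on 'b' 6 → fail=7;  out ∅∪∅=∅
  n8('bbb'): parent n7 fail=6; on 'b' 6 → fail=7;  out ∅∪∅=∅
  n12('cce'): parent n11 fail=10; on 'e' 10→0 → fail=0;  out ∅∪∅=∅
  n17('dad'): parent n16 fail=1; on 'd' 1→0 → fail=15;  out {3}∪∅={3}
  n19('bce'): parent n18 fail=10; on 'e' 10→0 → fail=0;  out {4}∪∅={4}
  n4('abbc'): parent n3 fail=7; on 'c' 7→6 → fail=18;  out ∅∪∅=∅
  n9('bbbd'): parent n8 fail=7; on 'd' 7→6→0 → fail=15;  out {1}∪∅={1}
  n13('ccec'): parent n12 fail=0; on 'c' 0 → fail=10;  out ∅∪∅=∅
  n5('abbce'): parent n4 fail=18; on 'e' 18 → fail=19;  out {0}∪{4}={0,4}
  n14('ccecd'): parent n13 fail=10; on 'd' 10→0 → fail=15;  out {2}∪∅={2}

Scan:
i=0 'b': node 0→6
i=1 'd': node 6→15 ·f
i=2 'd': node 15→15 ·f
i=3 'a': node 15→16
i=4 'd': node 16→17  emit P3@[2:4]
i=5 'e': node 17→0 ·f
i=6 'b': node 0→6
i=7 'c': node 6→18
i=8 'e': node 18→19  emit P4@[6:8]
i=9 'b': node 19→6 ·f
i=10 'b': node 6→7
i=11 'b': node 7→8
i=12 'd': node 8→9  emit P1@[9:12]
i=13 'b': node 9→6 ·f
i=14 'b': node 6→7
i=15 'b': node 7→8
i=16 'd': node 8→9  emit P1@[13:16]
i=17 'd': node 9→15 ·f
i=18 'a': node 15→16
i=19 'c': node 16→10 ·f
i=20 'b': node 10→6 ·f
i=21 'c': node 6→18
i=22 'e': node 18→19  emit P4@[20:22]
i=23 'd': node 19→15 ·f
i=24 'a': node 15→16
i=25 'd': node 16→17  emit P3@[23:25]
i=26 'a': node 17→16 ·f
i=27 'b': node 16→2 ·f
i=28 'b': node 2→3
i=29 'c': node 3→4
i=30 'e': node 4→5  emit P0@[26:30],P4@[28:30]
i=31 'c': node 5→10 ·f
i=32 'c': node 10→11
i=33 'e': node 11→12
i=34 'c': node 12→13
i=35 'd': node 13→14  emit P2@[31:35]
i=36 'b': node 14→6 ·f
i=37 'b': node 6→7
i=38 'b': node 7→8
i=39 'd': node 8→9  emit P1@[36:39]
i=40 'a': node 9→16 ·f
i=41 'c': node 16→10 ·f
i=42 'c': node 10→11
i=43 'e': node 11→12
i=44 'c': node 12→13
i=45 'd': node 13→14  emit P2@[41:45]
i=46 'b': node 14→6 ·f
i=47 'c': node 6→18
i=48 'e': node 18→19  emit P4@[46:48]
i=49 'd': node 19→15 ·f
i=50 'a': node 15→16
i=51 'd': node 16→17  emit P3@[49:51]
i=52 'e': node 17→0 ·f
i=53 'b': node 0→6
i=54 'c': node 6→18
i=55 'e': node 18→19  emit P4@[53:55]
i=56 'b': node 19→6 ·f
i=57 'a': node 6→1 ·f
i=58 'b': node 1→2
i=59 'c': node 2→18 ·f
i=60 'e': node 18→19  emit P4@[58:60]
i=61 'a': node 19→1 ·f
i=62 'b': node 1→2
i=63 'b': node 2→3
i=64 'c': node 3→4
i=65 'e': node 4→5  emit P0@[61:65],P4@[63:65]
i=66 'a': node 5→1 ·f
i=67 'a': node 1→1 ·f

All matches (sorted): [[4,3],[8,4],[12,1],[16,1],[22,4],[25,3],[30,0],[30,4],[35,2],[39,1],[45,2],[48,4],[51,3],[55,4],[60,4],[65,0],[65,4]]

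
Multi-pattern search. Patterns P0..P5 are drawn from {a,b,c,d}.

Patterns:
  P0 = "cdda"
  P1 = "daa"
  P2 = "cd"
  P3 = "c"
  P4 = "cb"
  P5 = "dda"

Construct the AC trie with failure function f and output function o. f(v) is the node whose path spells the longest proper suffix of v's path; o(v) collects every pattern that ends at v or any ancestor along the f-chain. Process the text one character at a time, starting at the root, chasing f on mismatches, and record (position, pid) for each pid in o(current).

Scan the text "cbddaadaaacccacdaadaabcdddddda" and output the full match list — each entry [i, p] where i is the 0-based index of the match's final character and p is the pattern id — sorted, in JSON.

Construct AC machine:
Trie (insert patterns):
  n0 'ε': c→1 d→5
  n1 'c': b→8 d→2  ←P3
  n2 'cd': d→3  ←P2
  n3 'cdd': a→4
  n4 'cdda': ·  ←P0
  n5 'd': a→6 d→9
  n6 'da': a→7
  n7 'daa': ·  ←P1
  n8 'cb': ·  ←P4
  n9 'dd': a→10
  n10 'dda': ·  ←P5

Failure links (BFS by depth):
  fail(1) 'c': from fail(0)=0 chase 'c': 0 ⇒ 0;  out={3}∪out(0)={3}
  fail(5) 'd': from fail(0)=0 chase 'd': 0 ⇒ 0;  out=∅∪out(0)=∅
  fail(2) 'cd': from fail(1)=0 chase 'd': 0 ⇒ 5;  out={2}∪out(5)={2}
  fail(6) 'da': from fail(5)=0 chase 'a': 0 ⇒ 0;  out=∅∪out(0)=∅
  fail(8) 'cb': from fail(1)=0 chase 'b': 0 ⇒ 0;  out={4}∪out(0)={4}
  fail(9) 'dd': from fail(5)=0 chase 'd': 0 ⇒ 5;  out=∅∪out(5)=∅
  fail(3) 'cdd': from fail(2)=5 chase 'd': 5 ⇒ 9;  out=∅∪out(9)=∅
  fail(7) 'daa': from fail(6)=0 chase 'a': 0 ⇒ 0;  out={1}∪out(0)={1}
  fail(10) 'dda': from fail(9)=5 chase 'a': 5 ⇒ 6;  out={5}∪out(6)={5}
  fail(4) 'cdda': from fail(3)=9 chase 'a': 9 ⇒ 10;  out={0}∪out(10)={0,5}

Run:
i=0 'c': node 0→1  ** P3@[0:0]
i=1 'b': node 1→8  ** P4@[0:1]
i=2 'd': node 8→5 (fail-walked)
i=3 'd': node 5→9
i=4 'a': node 9→10  ** P5@[2:4]
i=5 'a': node 10→7 (fail-walked)  ** P1@[3:5]
i=6 'd': node 7→5 (fail-walked)
i=7 'a': node 5→6
i=8 'a': node 6→7  ** P1@[6:8]
i=9 'a': node 7→0 (fail-walked)
i=10 'c': node 0→1  ** P3@[10:10]
i=11 'c': node 1→1 (fail-walked)  ** P3@[11:11]
i=12 'c': node 1→1 (fail-walked)  ** P3@[12:12]
i=13 'a': node 1→0 (fail-walked)
i=14 'c': node 0→1  ** P3@[14:14]
i=15 'd': node 1→2  ** P2@[14:15]
i=16 'a': node 2→6 (fail-walked)
i=17 'a': node 6→7  ** P1@[15:17]
i=18 'd': node 7→5 (fail-walked)
i=19 'a': node 5→6
i=20 'a': node 6→7  ** P1@[18:20]
i=21 'b': node 7→0 (fail-walked)
i=22 'c': node 0→1  ** P3@[22:22]
i=23 'd': node 1→2  ** P2@[22:23]
i=24 'd': node 2→3
i=25 'd': node 3→9 (fail-walked)
i=26 'd': node 9→9 (fail-walked)
i=27 'd': node 9→9 (fail-walked)
i=28 'd': node 9→9 (fail-walked)
i=29 'a': node 9→10  ** P5@[27:29]

Result: [[0,3],[1,4],[4,5],[5,1],[8,1],[10,3],[11,3],[12,3],[14,3],[15,2],[17,1],[20,1],[22,3],[23,2],[29,5]]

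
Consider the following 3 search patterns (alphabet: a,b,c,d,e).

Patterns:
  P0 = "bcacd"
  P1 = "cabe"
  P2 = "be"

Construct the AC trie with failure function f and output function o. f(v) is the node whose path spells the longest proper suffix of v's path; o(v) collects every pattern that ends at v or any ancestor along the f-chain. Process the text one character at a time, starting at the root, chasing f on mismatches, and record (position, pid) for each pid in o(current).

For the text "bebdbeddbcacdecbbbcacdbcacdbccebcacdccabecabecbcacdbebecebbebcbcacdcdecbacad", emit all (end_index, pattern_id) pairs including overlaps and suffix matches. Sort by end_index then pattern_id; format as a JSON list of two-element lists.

Construct AC machine:
Trie nodes:
  0='ε' goto b→1 c→6
  1='b' goto c→2 e→10
  2='bc' goto a→3
  3='bca' goto c→4
  4='bcac' goto d→5
  5='bcacd' goto ·  [P0 ends]
  6='c' goto a→7
  7='ca' goto b→8
  8='cab' goto e→9
  9='cabe' goto ·  [P1 ends]
  10='be' goto ·  [P2 ends]

BFS fail/out derivation:
  n1('b'): parent n0 fail=0; on 'b' 0 → fail=0;  out ∅∪∅=∅
  n6('c'): parent n0 fail=0; on 'c' 0 → fail=0;  out ∅∪∅=∅
  n2('bc'): parent n1 fail=0; on 'c' 0 → fail=6;  out ∅∪∅=∅
  n7('ca'): parent n6 fail=0; on 'a' 0 → fail=0;  out ∅∪∅=∅
  n10('be'): parent n1 fail=0; on 'e' 0 → fail=0;  out {2}∪∅={2}
  n3('bca'): parent n2 fail=6; on 'a' 6 → fail=7;  out ∅∪∅=∅
  n8('cab'): parent n7 fail=0; on 'b' 0 → fail=1;  out ∅∪∅=∅
  n4('bcac'): parent n3 fail=7; on 'c' 7→0 → fail=6;  out ∅∪∅=∅
  n9('cabe'): parent n8 fail=1; on 'e' 1 → fail=10;  out {1}∪{2}={1,2}
  n5('bcacd'): parent n4 fail=6; on 'd' 6→0 → fail=0;  out {0}∪∅={0}

Run:
[0] read 'b'  n0⇒n1
[1] read 'e'  n1⇒n10  → match P2@[0:1]
[2] read 'b'  n10⇒n1 (via fail)
[3] read 'd'  n1⇒n0 (via fail)
[4] read 'b'  n0⇒n1
[5] read 'e'  n1⇒n10  → match P2@[4:5]
[6] read 'd'  n10⇒n0 (via fail)
[7] read 'd'  n0⇒n0
[8] read 'b'  n0⇒n1
[9] read 'c'  n1⇒n2
[10] read 'a'  n2⇒n3
[11] read 'c'  n3⇒n4
[12] read 'd'  n4⇒n5  → match P0@[8:12]
[13] read 'e'  n5⇒n0 (via fail)
[14] read 'c'  n0⇒n6
[15] read 'b'  n6⇒n1 (via fail)
[16] read 'b'  n1⇒n1 (via fail)
[17] read 'b'  n1⇒n1 (via fail)
[18] read 'c'  n1⇒n2
[19] read 'a'  n2⇒n3
[20] read 'c'  n3⇒n4
[21] read 'd'  n4⇒n5  → match P0@[17:21]
[22] read 'b'  n5⇒n1 (via fail)
[23] read 'c'  n1⇒n2
[24] read 'a'  n2⇒n3
[25] read 'c'  n3⇒n4
[26] read 'd'  n4⇒n5  → match P0@[22:26]
[27] read 'b'  n5⇒n1 (via fail)
[28] read 'c'  n1⇒n2
[29] read 'c'  n2⇒n6 (via fail)
[30] read 'e'  n6⇒n0 (via fail)
[31] read 'b'  n0⇒n1
[32] read 'c'  n1⇒n2
[33] read 'a'  n2⇒n3
[34] read 'c'  n3⇒n4
[35] read 'd'  n4⇒n5  → match P0@[31:35]
[36] read 'c'  n5⇒n6 (via fail)
[37] read 'c'  n6⇒n6 (via fail)
[38] read 'a'  n6⇒n7
[39] read 'b'  n7⇒n8
[40] read 'e'  n8⇒n9  → match P1@[37:40],P2@[39:40]
[41] read 'c'  n9⇒n6 (via fail)
[42] read 'a'  n6⇒n7
[43] read 'b'  n7⇒n8
[44] read 'e'  n8⇒n9  → match P1@[41:44],P2@[43:44]
[45] read 'c'  n9⇒n6 (via fail)
[46] read 'b'  n6⇒n1 (via fail)
[47] read 'c'  n1⇒n2
[48] read 'a'  n2⇒n3
[49] read 'c'  n3⇒n4
[50] read 'd'  n4⇒n5  → match P0@[46:50]
[51] read 'b'  n5⇒n1 (via fail)
[52] read 'e'  n1⇒n10  → match P2@[51:52]
[53] read 'b'  n10⇒n1 (via fail)
[54] read 'e'  n1⇒n10  → match P2@[53:54]
[55] read 'c'  n10⇒n6 (via fail)
[56] read 'e'  n6⇒n0 (via fail)
[57] read 'b'  n0⇒n1
[58] read 'b'  n1⇒n1 (via fail)
[59] read 'e'  n1⇒n10  → match P2@[58:59]
[60] read 'b'  n10⇒n1 (via fail)
[61] read 'c'  n1⇒n2
[62] read 'b'  n2⇒n1 (via fail)
[63] read 'c'  n1⇒n2
[64] read 'a'  n2⇒n3
[65] read 'c'  n3⇒n4
[66] read 'd'  n4⇒n5  → match P0@[62:66]
[67] read 'c'  n5⇒n6 (via fail)
[68] read 'd'  n6⇒n0 (via fail)
[69] read 'e'  n0⇒n0
[70] read 'c'  n0⇒n6
[71] read 'b'  n6⇒n1 (via fail)
[72] read 'a'  n1⇒n0 (via fail)
[73] read 'c'  n0⇒n6
[74] read 'a'  n6⇒n7
[75] read 'd'  n7⇒n0 (via fail)

Matches: [[1,2],[5,2],[12,0],[21,0],[26,0],[35,0],[40,1],[40,2],[44,1],[44,2],[50,0],[52,2],[54,2],[59,2],[66,0]]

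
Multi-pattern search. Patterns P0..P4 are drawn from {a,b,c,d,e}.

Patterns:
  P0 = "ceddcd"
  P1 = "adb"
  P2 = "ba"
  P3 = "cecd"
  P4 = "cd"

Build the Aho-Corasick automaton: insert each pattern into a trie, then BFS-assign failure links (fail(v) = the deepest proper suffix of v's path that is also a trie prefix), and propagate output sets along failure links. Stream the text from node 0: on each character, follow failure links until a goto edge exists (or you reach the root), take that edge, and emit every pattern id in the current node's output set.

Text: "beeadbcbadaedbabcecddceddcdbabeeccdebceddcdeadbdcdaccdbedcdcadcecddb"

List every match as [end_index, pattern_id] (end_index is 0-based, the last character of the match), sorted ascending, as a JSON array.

Build:
Trie nodes:
  n0 'ε': a→7 b→10 c→1
  n1 'c': d→14 e→2
  n2 'ce': c→12 d→3
  n3 'ced': d→4
  n4 'cedd': c→5
  n5 'ceddc': d→6
  n6 'ceddcd': ·  ←P0
  n7 'a': d→8
  n8 'ad': b→9
  n9 'adb': ·  ←P1
  n10 'b': a→11
  n11 'ba': ·  ←P2
  n12 'cec': d→13
  n13 'cecd': ·  ←P3
  n14 'cd': ·  ←P4

Failure links (BFS by depth):
  fail(1) 'c': from fail(0)=0 chase 'c': 0 ⇒ 0;  out=∅∪out(0)=∅
  fail(7) 'a': from fail(0)=0 chase 'a': 0 ⇒ 0;  out=∅∪out(0)=∅
  fail(10) 'b': from fail(0)=0 chase 'b': 0 ⇒ 0;  out=∅∪out(0)=∅
  fail(2) 'ce': from fail(1)=0 chase 'e': 0 ⇒ 0;  out=∅∪out(0)=∅
  fail(8) 'ad': from fail(7)=0 chase 'd': 0 ⇒ 0;  out=∅∪out(0)=∅
  fail(11) 'ba': from fail(10)=0 chase 'a': 0 ⇒ 7;  out={2}∪out(7)={2}
  fail(14) 'cd': from fail(1)=0 chase 'd': 0 ⇒ 0;  out={4}∪out(0)={4}
  fail(3) 'ced': from fail(2)=0 chase 'd': 0 ⇒ 0;  out=∅∪out(0)=∅
  fail(9) 'adb': from fail(8)=0 chase 'b': 0 ⇒ 10;  out={1}∪out(10)={1}
  fail(12) 'cec': from fail(2)=0 chase 'c': 0 ⇒ 1;  out=∅∪out(1)=∅
  fail(4) 'cedd': from fail(3)=0 chase 'd': 0 ⇒ 0;  out=∅∪out(0)=∅
  fail(13) 'cecd': from fail(12)=1 chase 'd': 1 ⇒ 14;  out={3}∪out(14)={3,4}
  fail(5) 'ceddc': from fail(4)=0 chase 'c': 0 ⇒ 1;  out=∅∪out(1)=∅
  fail(6) 'ceddcd': from fail(5)=1 chase 'd': 1 ⇒ 14;  out={0}∪out(14)={0,4}

Text stream:
i=0 'b': node 0→10
i=1 'e': node 10→0 (fail-walked)
i=2 'e': node 0→0
i=3 'a': node 0→7
i=4 'd': node 7→8
i=5 'b': node 8→9  → match P1@[3:5]
i=6 'c': node 9→1 (fail-walked)
i=7 'b': node 1→10 (fail-walked)
i=8 'a': node 10→11  → match P2@[7:8]
i=9 'd': node 11→8 (fail-walked)
i=10 'a': node 8→7 (fail-walked)
i=11 'e': node 7→0 (fail-walked)
i=12 'd': node 0→0
i=13 'b': node 0→10
i=14 'a': node 10→11  → match P2@[13:14]
i=15 'b': node 11→10 (fail-walked)
i=16 'c': node 10→1 (fail-walked)
i=17 'e': node 1→2
i=18 'c': node 2→12
i=19 'd': node 12→13  → match P3@[16:19],P4@[18:19]
i=20 'd': node 13→0 (fail-walked)
i=21 'c': node 0→1
i=22 'e': node 1→2
i=23 'd': node 2→3
i=24 'd': node 3→4
i=25 'c': node 4→5
i=26 'd': node 5→6  → match P0@[21:26],P4@[25:26]
i=27 'b': node 6→10 (fail-walked)
i=28 'a': node 10→11  → match P2@[27:28]
i=29 'b': node 11→10 (fail-walked)
i=30 'e': node 10→0 (fail-walked)
i=31 'e': node 0→0
i=32 'c': node 0→1
i=33 'c': node 1→1 (fail-walked)
i=34 'd': node 1→14  → match P4@[33:34]
i=35 'e': node 14→0 (fail-walked)
i=36 'b': node 0→10
i=37 'c': node 10→1 (fail-walked)
i=38 'e': node 1→2
i=39 'd': node 2→3
i=40 'd': node 3→4
i=41 'c': node 4→5
i=42 'd': node 5→6  → match P0@[37:42],P4@[41:42]
i=43 'e': node 6→0 (fail-walked)
i=44 'a': node 0→7
i=45 'd': node 7→8
i=46 'b': node 8→9  → match P1@[44:46]
i=47 'd': node 9→0 (fail-walked)
i=48 'c': node 0→1
i=49 'd': node 1→14  → match P4@[48:49]
i=50 'a': node 14→7 (fail-walked)
i=51 'c': node 7→1 (fail-walked)
i=52 'c': node 1→1 (fail-walked)
i=53 'd': node 1→14  → match P4@[52:53]
i=54 'b': node 14→10 (fail-walked)
i=55 'e': node 10→0 (fail-walked)
i=56 'd': node 0→0
i=57 'c': node 0→1
i=58 'd': node 1→14  → match P4@[57:58]
i=59 'c': node 14→1 (fail-walked)
i=60 'a': node 1→7 (fail-walked)
i=61 'd': node 7→8
i=62 'c': node 8→1 (fail-walked)
i=63 'e': node 1→2
i=64 'c': node 2→12
i=65 'd': node 12→13  → match P3@[62:65],P4@[64:65]
i=66 'd': node 13→0 (fail-walked)
i=67 'b': node 0→10

Matches: [[5,1],[8,2],[14,2],[19,3],[19,4],[26,0],[26,4],[28,2],[34,4],[42,0],[42,4],[46,1],[49,4],[53,4],[58,4],[65,3],[65,4]]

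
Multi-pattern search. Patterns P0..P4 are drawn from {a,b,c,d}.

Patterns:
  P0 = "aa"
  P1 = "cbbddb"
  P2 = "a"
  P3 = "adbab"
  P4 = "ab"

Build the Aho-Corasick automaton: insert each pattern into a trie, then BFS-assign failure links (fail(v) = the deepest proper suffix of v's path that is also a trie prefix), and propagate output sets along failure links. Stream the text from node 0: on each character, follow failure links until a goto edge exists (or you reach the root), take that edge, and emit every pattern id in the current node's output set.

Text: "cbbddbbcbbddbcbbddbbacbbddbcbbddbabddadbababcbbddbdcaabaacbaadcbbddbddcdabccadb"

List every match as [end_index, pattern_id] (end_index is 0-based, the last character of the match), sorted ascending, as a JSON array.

Build automaton:
Trie (insert patterns):
  0='ε' goto a→1 c→3
  1='a' goto a→2 b→13 d→9  [P2 ends]
  2='aa' goto ·  [P0 ends]
  3='c' goto b→4
  4='cb' goto b→5
  5='cbb' goto d→6
  6='cbbd' goto d→7
  7='cbbdd' goto b→8
  8='cbbddb' goto ·  [P1 ends]
  9='ad' goto b→10
  10='adb' goto a→11
  11='adba' goto b→12
  12='adbab' goto ·  [P3 ends]
  13='ab' goto ·  [P4 ends]

BFS fail/out derivation:
  n1('a'): parent n0 fail=0; on 'a' 0 → fail=0;  out {2}∪∅={2}
  n3('c'): parent n0 fail=0; on 'c' 0 → fail=0;  out ∅∪∅=∅
  n2('aa'): parent n1 fail=0; on 'a' 0 → fail=1;  out {0}∪{2}={0,2}
  n4('cb'): parent n3 fail=0; on 'b' 0 → fail=0;  out ∅∪∅=∅
  n9('ad'): parent n1 fail=0; on 'd' 0 → fail=0;  out ∅∪∅=∅
  n13('ab'): parent n1 fail=0; on 'b' 0 → fail=0;  out {4}∪∅={4}
  n5('cbb'): parent n4 fail=0; on 'b' 0 → fail=0;  out ∅∪∅=∅
  n10('adb'): parent n9 fail=0; on 'b' 0 → fail=0;  out ∅∪∅=∅
  n6('cbbd'): parent n5 fail=0; on 'd' 0 → fail=0;  out ∅∪∅=∅
  n11('adba'): parent n10 fail=0; on 'a' 0 → fail=1;  out ∅∪{2}={2}
  n7('cbbdd'): parent n6 fail=0; on 'd' 0 → fail=0;  out ∅∪∅=∅
  n12('adbab'): parent n11 fail=1; on 'b' 1 → fail=13;  out {3}∪{4}={3,4}
  n8('cbbddb'): parent n7 fail=0; on 'b' 0 → fail=0;  out {1}∪∅={1}

Text stream:
i=0 'c': node 0→3
i=1 'b': node 3→4
i=2 'b': node 4→5
i=3 'd': node 5→6
i=4 'd': node 6→7
i=5 'b': node 7→8  → match P1@[0:5]
i=6 'b': node 8→0 (fail-walked)
i=7 'c': node 0→3
i=8 'b': node 3→4
i=9 'b': node 4→5
i=10 'd': node 5→6
i=11 'd': node 6→7
i=12 'b': node 7→8  → match P1@[7:12]
i=13 'c': node 8→3 (fail-walked)
i=14 'b': node 3→4
i=15 'b': node 4→5
i=16 'd': node 5→6
i=17 'd': node 6→7
i=18 'b': node 7→8  → match P1@[13:18]
i=19 'b': node 8→0 (fail-walked)
i=20 'a': node 0→1  → match P2@[20:20]
i=21 'c': node 1→3 (fail-walked)
i=22 'b': node 3→4
i=23 'b': node 4→5
i=24 'd': node 5→6
i=25 'd': node 6→7
i=26 'b': node 7→8  → match P1@[21:26]
i=27 'c': node 8→3 (fail-walked)
i=28 'b': node 3→4
i=29 'b': node 4→5
i=30 'd': node 5→6
i=31 'd': node 6→7
i=32 'b': node 7→8  → match P1@[27:32]
i=33 'a': node 8→1 (fail-walked)  → match P2@[33:33]
i=34 'b': node 1→13  → match P4@[33:34]
i=35 'd': node 13→0 (fail-walked)
i=36 'd': node 0→0
i=37 'a': node 0→1  → match P2@[37:37]
i=38 'd': node 1→9
i=39 'b': node 9→10
i=40 'a': node 10→11  → match P2@[40:40]
i=41 'b': node 11→12  → match P3@[37:41],P4@[40:41]
i=42 'a': node 12→1 (fail-walked)  → match P2@[42:42]
i=43 'b': node 1→13  → match P4@[42:43]
i=44 'c': node 13→3 (fail-walked)
i=45 'b': node 3→4
i=46 'b': node 4→5
i=47 'd': node 5→6
i=48 'd': node 6→7
i=49 'b': node 7→8  → match P1@[44:49]
i=50 'd': node 8→0 (fail-walked)
i=51 'c': node 0→3
i=52 'a': node 3→1 (fail-walked)  → match P2@[52:52]
i=53 'a': node 1→2  → match P0@[52:53],P2@[53:53]
i=54 'b': node 2→13 (fail-walked)  → match P4@[53:54]
i=55 'a': node 13→1 (fail-walked)  → match P2@[55:55]
i=56 'a': node 1→2  → match P0@[55:56],P2@[56:56]
i=57 'c': node 2→3 (fail-walked)
i=58 'b': node 3→4
i=59 'a': node 4→1 (fail-walked)  → match P2@[59:59]
i=60 'a': node 1→2  → match P0@[59:60],P2@[60:60]
i=61 'd': node 2→9 (fail-walked)
i=62 'c': node 9→3 (fail-walked)
i=63 'b': node 3→4
i=64 'b': node 4→5
i=65 'd': node 5→6
i=66 'd': node 6→7
i=67 'b': node 7→8  → match P1@[62:67]
i=68 'd': node 8→0 (fail-walked)
i=69 'd': node 0→0
i=70 'c': node 0→3
i=71 'd': node 3→0 (fail-walked)
i=72 'a': node 0→1  → match P2@[72:72]
i=73 'b': node 1→13  → match P4@[72:73]
i=74 'c': node 13→3 (fail-walked)
i=75 'c': node 3→3 (fail-walked)
i=76 'a': node 3→1 (fail-walked)  → match P2@[76:76]
i=77 'd': node 1→9
i=78 'b': node 9→10

Matches: [[5,1],[12,1],[18,1],[20,2],[26,1],[32,1],[33,2],[34,4],[37,2],[40,2],[41,3],[41,4],[42,2],[43,4],[49,1],[52,2],[53,0],[53,2],[54,4],[55,2],[56,0],[56,2],[59,2],[60,0],[60,2],[67,1],[72,2],[73,4],[76,2]]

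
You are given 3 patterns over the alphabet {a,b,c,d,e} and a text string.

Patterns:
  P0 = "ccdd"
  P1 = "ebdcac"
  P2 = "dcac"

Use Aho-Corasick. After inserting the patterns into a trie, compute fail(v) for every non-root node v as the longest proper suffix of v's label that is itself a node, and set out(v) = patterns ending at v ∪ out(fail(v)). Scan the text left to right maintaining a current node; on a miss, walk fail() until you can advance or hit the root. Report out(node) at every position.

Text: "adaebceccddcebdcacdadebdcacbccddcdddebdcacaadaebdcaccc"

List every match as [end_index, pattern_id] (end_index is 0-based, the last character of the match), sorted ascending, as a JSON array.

Build automaton:
Trie (insert patterns):
  0='ε' goto c→1 d→11 e→5
  1='c' goto c→2
  2='cc' goto d→3
  3='ccd' goto d→4
  4='ccdd' goto ·  ←P0
  5='e' goto b→6
  6='eb' goto d→7
  7='ebd' goto c→8
  8='ebdc' goto a→9
  9='ebdca' goto c→10
  10='ebdcac' goto ·  ←P1
  11='d' goto c→12
  12='dc' goto a→13
  13='dca' goto c→14
  14='dcac' goto ·  ←P2

BFS fail/out derivation:
  n1('c'): parent n0 fail=0; on 'c' 0 → fail=0;  out ∅∪∅=∅
  n5('e'): parent n0 fail=0; on 'e' 0 → fail=0;  out ∅∪∅=∅
  n11('d'): parent n0 fail=0; on 'd' 0 → fail=0;  out ∅∪∅=∅
  n2('cc'): parent n1 fail=0; on 'c' 0 → fail=1;  out ∅∪∅=∅
  n6('eb'): parent n5 fail=0; on 'b' 0 → fail=0;  out ∅∪∅=∅
  n12('dc'): parent n11 fail=0; on 'c' 0 → fail=1;  out ∅∪∅=∅
  n3('ccd'): parent n2 fail=1; on 'd' 1→0 → fail=11;  out ∅∪∅=∅
  n7('ebd'): parent n6 fail=0; on 'd' 0 → fail=11;  out ∅∪∅=∅
  n13('dca'): parent n12 fail=1; on 'a' 1→0 → fail=0;  out ∅∪∅=∅
  n4('ccdd'): parent n3 fail=11; on 'd' 11→0 → fail=11;  out {0}∪∅={0}
  n8('ebdc'): parent n7 fail=11; on 'c' 11 → fail=12;  out ∅∪∅=∅
  n14('dcac'): parent n13 fail=0; on 'c' 0 → fail=1;  out {2}∪∅={2}
  n9('ebdca'): parent n8 fail=12; on 'a' 12 → fail=13;  out ∅∪∅=∅
  n10('ebdcac'): parent n9 fail=13; on 'c' 13 → fail=14;  out {1}∪{2}={1,2}

Scan:
i=0 'a': node 0→0
i=1 'd': node 0→11
i=2 'a': node 11→0 (via fail)
i=3 'e': node 0→5
i=4 'b': node 5→6
i=5 'c': node 6→1 (via fail)
i=6 'e': node 1→5 (via fail)
i=7 'c': node 5→1 (via fail)
i=8 'c': node 1→2
i=9 'd': node 2→3
i=10 'd': node 3→4  → match P0@[7:10]
i=11 'c': node 4→12 (via fail)
i=12 'e': node 12→5 (via fail)
i=13 'b': node 5→6
i=14 'd': node 6→7
i=15 'c': node 7→8
i=16 'a': node 8→9
i=17 'c': node 9→10  → match P1@[12:17],P2@[14:17]
i=18 'd': node 10→11 (via fail)
i=19 'a': node 11→0 (via fail)
i=20 'd': node 0→11
i=21 'e': node 11→5 (via fail)
i=22 'b': node 5→6
i=23 'd': node 6→7
i=24 'c': node 7→8
i=25 'a': node 8→9
i=26 'c': node 9→10  → match P1@[21:26],P2@[23:26]
i=27 'b': node 10→0 (via fail)
i=28 'c': node 0→1
i=29 'c': node 1→2
i=30 'd': node 2→3
i=31 'd': node 3→4  → match P0@[28:31]
i=32 'c': node 4→12 (via fail)
i=33 'd': node 12→11 (via fail)
i=34 'd': node 11→11 (via fail)
i=35 'd': node 11→11 (via fail)
i=36 'e': node 11→5 (via fail)
i=37 'b': node 5→6
i=38 'd': node 6→7
i=39 'c': node 7→8
i=40 'a': node 8→9
i=41 'c': node 9→10  → match P1@[36:41],P2@[38:41]
i=42 'a': node 10→0 (via fail)
i=43 'a': node 0→0
i=44 'd': node 0→11
i=45 'a': node 11→0 (via fail)
i=46 'e': node 0→5
i=47 'b': node 5→6
i=48 'd': node 6→7
i=49 'c': node 7→8
i=50 'a': node 8→9
i=51 'c': node 9→10  → match P1@[46:51],P2@[48:51]
i=52 'c': node 10→2 (via fail)
i=53 'c': node 2→2 (via fail)

Matches: [[10,0],[17,1],[17,2],[26,1],[26,2],[31,0],[41,1],[41,2],[51,1],[51,2]]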